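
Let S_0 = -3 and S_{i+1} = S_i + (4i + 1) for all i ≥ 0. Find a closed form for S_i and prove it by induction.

Claim: S_i = 2i^2 − i − 3.

Base case: S_0 = -3, and 2·0^2 − 0 − 3 = -3.
Assume S_r = 2r^2 − r − 3.
Then S_{r+1} = S_r + (4r + 1) = (2r^2 − r − 3) + (4r + 1) = 2r^2 + 3r − 2,
and 2·(r+1)^2 − (r+1) − 3 = 2r^2 + 3r − 2.
This completes the inductive step, so S_i = 2i^2 − i − 3 for all i ≥ 0.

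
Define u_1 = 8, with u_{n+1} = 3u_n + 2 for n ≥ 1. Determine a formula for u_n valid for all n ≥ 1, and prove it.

Claim: u_n = 3^{n+1} − 1.

Base case: u_1 = 8, and 3^{1+1} − 1 = 9 − 1 = 8.
Assume u_k = 3^{k+1} − 1 for some k ≥ 1.
Then u_{k+1} = 3u_k + 2 = 3·(3^{k+1} − 1) + 2 = 3^{k+2} − 3 + 2 = 3^{k+2} − 1.
This completes the inductive step, so u_n = 3^{n+1} − 1 for all n ≥ 1.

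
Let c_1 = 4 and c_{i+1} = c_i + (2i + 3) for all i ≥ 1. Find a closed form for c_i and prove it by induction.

Claim: c_i = i^2 + 2i + 1.

Base case: c_1 = 4, and 1^2 + 2·1 + 1 = 4.
Assume c_k = k^2 + 2k + 1.
Then c_{k+1} = c_k + (2k + 3) = (k^2 + 2k + 1) + (2k + 3) = k^2 + 4k + 4,
and (k+1)^2 + 2·(k+1) + 1 = k^2 + 4k + 4.
Hence c_i = i^2 + 2i + 1 for every i ≥ 1, by induction.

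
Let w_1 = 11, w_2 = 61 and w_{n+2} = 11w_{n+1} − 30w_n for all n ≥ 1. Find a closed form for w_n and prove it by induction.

Claim: w_n = 6^n + 5^n.

Base cases: w_1 = 11 and 6^1 + 5^1 = 11; w_2 = 61 and 6^2 + 5^2 = 61.
Assume w_j = 6^j + 5^j for all 1 ≤ j ≤ k, where k ≥ 2.
Then w_{k+1} = 11w_k − 30w_{k−1} = 11·(6^k + 5^k) − 30·(6^{k−1} + 5^{k−1}) = (11·6 − 30)6^{k−1} + (11·5 − 30)5^{k−1} = 36·6^{k−1} + 25·5^{k−1} = 6^{k+1} + 5^{k+1}.
So the formula holds for k+1, and by strong induction w_n = 6^n + 5^n for all n ≥ 1.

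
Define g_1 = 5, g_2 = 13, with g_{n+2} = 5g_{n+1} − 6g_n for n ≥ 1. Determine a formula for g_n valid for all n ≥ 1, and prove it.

Claim: g_n = 3^n + 2^n.

Base cases: g_1 = 5 and 3^1 + 2^1 = 5; g_2 = 13 and 3^2 + 2^2 = 13.
Assume g_j = 3^j + 2^j for all 1 ≤ j ≤ m, where m ≥ 2.
Then g_{m+1} = 5g_m − 6g_{m−1} = 5·(3^m + 2^m) − 6·(3^{m−1} + 2^{m−1}) = (5·3 − 6)3^{m−1} + (5·2 − 6)2^{m−1} = 9·3^{m−1} + 4·2^{m−1} = 3^{m+1} + 2^{m+1}.
This completes the inductive step, so g_n = 3^n + 2^n for all n ≥ 1.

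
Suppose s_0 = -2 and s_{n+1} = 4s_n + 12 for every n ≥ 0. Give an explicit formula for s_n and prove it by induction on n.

Claim: s_n = 2·4^n − 4.

Base case: s_0 = -2, and 2·4^0 − 4 = 2 − 4 = -2.
Assume s_j = 2·4^j − 4 for some j ≥ 0.
Then s_{j+1} = 4s_j + 12 = 4·(2·4^j − 4) + 12 = 8·4^j − 16 + 12 = 2·4^{j+1} − 4.
Hence s_n = 2·4^n − 4 for every n ≥ 0, by induction.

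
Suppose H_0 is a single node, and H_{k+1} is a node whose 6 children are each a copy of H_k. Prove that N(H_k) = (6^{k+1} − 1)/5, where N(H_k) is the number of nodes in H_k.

Base case: N(H_0) = 1, and (6^{0+1} − 1)/5 = 1.
Assume N(H_m) = (6^{m+1} − 1)/5.
Then N(H_{m+1}) = 1 + 6N(H_m) = 1 + 6·(6^{m+1} − 1)/5 = 1 + (6^{m+2} − 6)/5 = (5 + 6^{m+2} − 6)/5 = (6^{m+2} − 1)/5.
By induction, N(H_k) = (6^{k+1} − 1)/5 for all k ≥ 0.

N(H_k) = (6^{k+1} − 1)/5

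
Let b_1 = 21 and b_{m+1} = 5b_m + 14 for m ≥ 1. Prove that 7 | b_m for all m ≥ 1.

Base case: b_1 = 21 = 7·3, so 7 | b_1.
Assume 7 | b_j, so b_j = 7t for some integer t.
Then b_{j+1} = 5b_j + 14 = 5·(7t) + 14 = 7(5t + 2), so 7 | b_{j+1}.
Hence 7 | b_m for every m ≥ 1, by induction.

7 | b_m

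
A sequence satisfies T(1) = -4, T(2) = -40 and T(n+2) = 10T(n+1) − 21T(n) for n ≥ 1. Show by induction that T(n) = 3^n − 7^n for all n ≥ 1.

Base cases: T(1) = -4 and 3^1 − 7^1 = -4; T(2) = -40 and 3^2 − 7^2 = -40.
Assume T(j) = 3^j − 7^j for all 1 ≤ j ≤ m, where m ≥ 2.
Then T(m+1) = 10T(m) − 21T(m−1) = 10·(3^m − 7^m) − 21·(3^{m−1} − 7^{m−1}) = (10·3 − 21)3^{m−1} − (10·7 − 21)7^{m−1} = 9·3^{m−1} − 49·7^{m−1} = 3^{m+1} − 7^{m+1}.
By strong induction, T(n) = 3^n − 7^n for all n ≥ 1.

T(n) = 3^n − 7^n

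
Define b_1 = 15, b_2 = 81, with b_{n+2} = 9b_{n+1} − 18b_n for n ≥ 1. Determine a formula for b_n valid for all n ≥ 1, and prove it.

Claim: b_n = 3^n + 2·6^n.

Base cases: b_1 = 15 and 3^1 + 2·6^1 = 15; b_2 = 81 and 3^2 + 2·6^2 = 81.
Assume b_j = 3^j + 2·6^j for all 1 ≤ j ≤ m, where m ≥ 2.
Then b_{m+1} = 9b_m − 18b_{m−1} = 9·(3^m + 2·6^m) − 18·(3^{m−1} + 2·6^{m−1}) = (9·3 − 18)3^{m−1} + 2·(9·6 − 18)6^{m−1} = 9·3^{m−1} + 72·6^{m−1} = 3^{m+1} + 2·6^{m+1}.
By strong induction, b_n = 3^n + 2·6^n for all n ≥ 1.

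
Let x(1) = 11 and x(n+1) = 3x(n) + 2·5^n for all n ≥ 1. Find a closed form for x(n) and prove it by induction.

Claim: x(n) = 2·3^n + 5^n.

Base case: x(1) = 11, and 2·3^1 + 5^1 = 6 + 5 = 11.
Assume x(j) = 2·3^j + 5^j for some j ≥ 1.
Then x(j+1) = 3x(j) + 2·5^j = 3·(2·3^j + 5^j) + 2·5^j = 2·3^{j+1} + 3·5^j + 2·5^j = 2·3^{j+1} + 5·5^j = 2·3^{j+1} + 5^{j+1}.
This completes the inductive step, so x(n) = 2·3^n + 5^n for all n ≥ 1.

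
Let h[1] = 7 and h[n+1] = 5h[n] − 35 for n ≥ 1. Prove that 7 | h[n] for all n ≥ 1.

Base case: h[1] = 7 = 7·1, so 7 | h[1].
Assume 7 | h[j], so h[j] = 7t for some integer t.
Then h[j+1] = 5h[j] − 35 = 5·(7t) − 35 = 7(5t − 5), so 7 | h[j+1].
So the property holds for j+1, and by induction 7 | h[n] for all n ≥ 1.

7 | h[n]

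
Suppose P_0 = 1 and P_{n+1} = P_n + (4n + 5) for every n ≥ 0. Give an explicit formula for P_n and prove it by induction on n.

Claim: P_n = 2n^2 + 3n + 1.

Base case: P_0 = 1, and 2·0^2 + 3·0 + 1 = 1.
Assume P_r = 2r^2 + 3r + 1.
Then P_{r+1} = P_r + (4r + 5) = (2r^2 + 3r + 1) + (4r + 5) = 2r^2 + 7r + 6,
and 2·(r+1)^2 + 3·(r+1) + 1 = 2r^2 + 7r + 6.
This completes the inductive step, so P_n = 2n^2 + 3n + 1 for all n ≥ 0.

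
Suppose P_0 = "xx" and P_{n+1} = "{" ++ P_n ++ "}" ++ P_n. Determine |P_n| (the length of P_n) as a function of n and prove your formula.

Claim: |P_n| = 2^{n+2} − 2.

Base case: |P_0| = 2, and 2^{0+2} − 2 = 2.
Assume |P_k| = 2^{k+2} − 2.
Then |P_{k+1}| = 1 + |P_k| + 1 + |P_k| = 2|P_k| + 2 = 2(2^{k+2} − 2) + 2 = 2^{k+3} − 4 + 2 = 2^{k+3} − 2.
Hence |P_n| = 2^{n+2} − 2 for every n ≥ 0, by induction.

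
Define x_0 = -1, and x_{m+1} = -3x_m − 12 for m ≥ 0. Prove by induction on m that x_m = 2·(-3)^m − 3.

Base case: x_0 = -1, and 2·(-3)^0 − 3 = 2 − 3 = -1.
Assume x_j = 2·(-3)^j − 3 for some j ≥ 0.
Then x_{j+1} = -3x_j − 12 = -3·(2·(-3)^j − 3) − 12 = -6·(-3)^j + 9 − 12 = 2·(-3)^{j+1} − 3.
By induction, x_m = 2·(-3)^m − 3 for all m ≥ 0.

x_m = 2·(-3)^m − 3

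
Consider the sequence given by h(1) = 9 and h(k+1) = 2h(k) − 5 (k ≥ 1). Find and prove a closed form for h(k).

Claim: h(k) = 2^{k+1} + 5.

Base case: h(1) = 9, and 2^{1+1} + 5 = 4 + 5 = 9.
Assume h(j) = 2^{j+1} + 5 for some j ≥ 1.
Then h(j+1) = 2h(j) − 5 = 2·(2^{j+1} + 5) − 5 = 2^{j+2} + 10 − 5 = 2^{j+2} + 5.
This completes the inductive step, so h(k) = 2^{k+1} + 5 for all k ≥ 1.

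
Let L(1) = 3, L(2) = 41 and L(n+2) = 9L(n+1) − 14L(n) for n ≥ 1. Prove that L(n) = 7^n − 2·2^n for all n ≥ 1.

Base cases: L(1) = 3 and 7^1 − 2·2^1 = 3; L(2) = 41 and 7^2 − 2·2^2 = 41.
Assume L(j) = 7^j − 2·2^j for all 1 ≤ j ≤ m, where m ≥ 2.
Then L(m+1) = 9L(m) − 14L(m−1) = 9·(7^m − 2·2^m) − 14·(7^{m−1} − 2·2^{m−1}) = (9·7 − 14)7^{m−1} − 2·(9·2 − 14)2^{m−1} = 49·7^{m−1} − 8·2^{m−1} = 7^{m+1} − 2·2^{m+1}.
So the formula holds for m+1, and by strong induction L(n) = 7^n − 2·2^n for all n ≥ 1.

L(n) = 7^n − 2·2^n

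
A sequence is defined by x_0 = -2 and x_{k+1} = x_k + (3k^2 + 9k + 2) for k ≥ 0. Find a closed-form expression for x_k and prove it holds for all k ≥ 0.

Claim: x_k = k^3 + 3k^2 − 2k − 2.

Base case: x_0 = -2, and 0^3 + 3·0^2 − 2·0 − 2 = -2.
Assume x_j = j^3 + 3j^2 − 2j − 2.
Then x_{j+1} = x_j + (3j^2 + 9j + 2) = (j^3 + 3j^2 − 2j − 2) + (3j^2 + 9j + 2) = j^3 + 6j^2 + 7j,
and (j+1)^3 + 3·(j+1)^2 − 2·(j+1) − 2 = j^3 + 6j^2 + 7j.
This completes the inductive step, so x_k = k^3 + 3k^2 − 2k − 2 for all k ≥ 0.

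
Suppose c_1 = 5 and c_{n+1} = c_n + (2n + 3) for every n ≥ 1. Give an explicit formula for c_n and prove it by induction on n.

Claim: c_n = n^2 + 2n + 2.

Base case: c_1 = 5, and 1^2 + 2·1 + 2 = 5.
Assume c_j = j^2 + 2j + 2.
Then c_{j+1} = c_j + (2j + 3) = (j^2 + 2j + 2) + (2j + 3) = j^2 + 4j + 5,
and (j+1)^2 + 2·(j+1) + 2 = j^2 + 4j + 5.
By induction, c_n = n^2 + 2n + 2 for all n ≥ 1.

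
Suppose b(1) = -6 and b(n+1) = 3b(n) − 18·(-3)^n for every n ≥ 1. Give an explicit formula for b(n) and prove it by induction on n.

Claim: b(n) = 3^n + 3·(-3)^n.

Base case: b(1) = -6, and 3^1 + 3·(-3)^1 = 3 − 9 = -6.
Assume b(k) = 3^k + 3·(-3)^k for some k ≥ 1.
Then b(k+1) = 3b(k) − 18·(-3)^k = 3·(3^k + 3·(-3)^k) − 18·(-3)^k = 3^{k+1} + 9·(-3)^k − 18·(-3)^k = 3^{k+1} − 9·(-3)^k = 3^{k+1} + 3·(-3)^{k+1}.
By induction, b(n) = 3^n + 3·(-3)^n for all n ≥ 1.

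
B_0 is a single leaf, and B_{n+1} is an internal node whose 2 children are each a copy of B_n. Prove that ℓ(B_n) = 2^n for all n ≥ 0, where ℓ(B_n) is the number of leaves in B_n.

Base case: ℓ(B_0) = 1, and 2^0 = 1.
Assume ℓ(B_j) = 2^j.
Then ℓ(B_{j+1}) = 2·ℓ(B_j) = 2·2^j = 2^{j+1}.
This completes the inductive step, so ℓ(B_n) = 2^n for all n ≥ 0.

ℓ(B_n) = 2^n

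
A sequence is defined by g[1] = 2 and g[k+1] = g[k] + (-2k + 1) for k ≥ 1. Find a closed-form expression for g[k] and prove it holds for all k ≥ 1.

Claim: g[k] = -k^2 + 2k + 1.

Base case: g[1] = 2, and -1^2 + 2·1 + 1 = 2.
Assume g[j] = -j^2 + 2j + 1.
Then g[j+1] = g[j] + (-2j + 1) = (-j^2 + 2j + 1) + (-2j + 1) = -j^2 + 2,
and -(j+1)^2 + 2·(j+1) + 1 = -j^2 + 2.
By induction, g[k] = -k^2 + 2k + 1 for all k ≥ 1.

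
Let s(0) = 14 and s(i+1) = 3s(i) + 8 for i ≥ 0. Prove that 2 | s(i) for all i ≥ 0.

Base case: s(0) = 14 = 2·7, so 2 | s(0).
Assume 2 | s(r), so s(r) = 2t for some integer t.
Then s(r+1) = 3s(r) + 8 = 3·(2t) + 8 = 2(3t + 4), so 2 | s(r+1).
Hence 2 | s(i) for every i ≥ 0, by induction.

2 | s(i)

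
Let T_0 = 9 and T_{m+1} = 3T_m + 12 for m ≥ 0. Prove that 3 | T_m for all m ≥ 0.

Base case: T_0 = 9 = 3·3, so 3 | T_0.
Assume 3 | T_j, so T_j = 3t for some integer t.
Then T_{j+1} = 3T_j + 12 = 3·(3t) + 12 = 3(3t + 4), so 3 | T_{j+1}.
This completes the inductive step, so 3 | T_m for all m ≥ 0.

3 | T_m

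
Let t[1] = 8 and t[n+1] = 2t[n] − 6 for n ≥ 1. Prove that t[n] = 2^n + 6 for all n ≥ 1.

Base case: t[1] = 8, and 2^1 + 6 = 2 + 6 = 8.
Assume t[k] = 2^k + 6 for some k ≥ 1.
Then t[k+1] = 2t[k] − 6 = 2·(2^k + 6) − 6 = 2^{k+1} + 12 − 6 = 2^{k+1} + 6.
This completes the inductive step, so t[n] = 2^n + 6 for all n ≥ 1.

t[n] = 2^n + 6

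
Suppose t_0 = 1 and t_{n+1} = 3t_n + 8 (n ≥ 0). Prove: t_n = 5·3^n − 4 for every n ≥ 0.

Base case: t_0 = 1, and 5·3^0 − 4 = 5 − 4 = 1.
Assume t_k = 5·3^k − 4 for some k ≥ 0.
Then t_{k+1} = 3t_k + 8 = 3·(5·3^k − 4) + 8 = 15·3^k − 12 + 8 = 5·3^{k+1} − 4.
By induction, t_n = 5·3^n − 4 for all n ≥ 0.

t_n = 5·3^n − 4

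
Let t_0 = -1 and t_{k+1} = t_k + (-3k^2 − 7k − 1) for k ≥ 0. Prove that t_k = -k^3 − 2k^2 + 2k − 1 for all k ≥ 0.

Base case: t_0 = -1, and -0^3 − 2·0^2 + 2·0 − 1 = -1.
Assume t_j = -j^3 − 2j^2 + 2j − 1.
Then t_{j+1} = t_j + (-3j^2 − 7j − 1) = (-j^3 − 2j^2 + 2j − 1) + (-3j^2 − 7j − 1) = -j^3 − 5j^2 − 5j − 2,
and -(j+1)^3 − 2·(j+1)^2 + 2·(j+1) − 1 = -j^3 − 5j^2 − 5j − 2.
By induction, t_k = -k^3 − 2k^2 + 2k − 1 for all k ≥ 0.

t_k = -k^3 − 2k^2 + 2k − 1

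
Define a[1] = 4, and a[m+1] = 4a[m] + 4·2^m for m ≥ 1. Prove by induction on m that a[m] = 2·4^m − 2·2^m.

Base case: a[1] = 4, and 2·4^1 − 2·2^1 = 8 − 4 = 4.
Assume a[k] = 2·4^k − 2·2^k for some k ≥ 1.
Then a[k+1] = 4a[k] + 4·2^k = 4·(2·4^k − 2·2^k) + 4·2^k = 2·4^{k+1} − 8·2^k + 4·2^k = 2·4^{k+1} − 4·2^k = 2·4^{k+1} − 2·2^{k+1}.
By induction, a[m] = 2·4^m − 2·2^m for all m ≥ 1.

a[m] = 2·4^m − 2·2^m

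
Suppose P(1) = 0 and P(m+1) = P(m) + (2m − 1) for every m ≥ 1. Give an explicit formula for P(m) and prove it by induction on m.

Claim: P(m) = m^2 − 2m + 1.

Base case: P(1) = 0, and 1^2 − 2·1 + 1 = 0.
Assume P(r) = r^2 − 2r + 1.
Then P(r+1) = P(r) + (2r − 1) = (r^2 − 2r + 1) + (2r − 1) = r^2,
and (r+1)^2 − 2·(r+1) + 1 = r^2.
By induction, P(m) = m^2 − 2m + 1 for all m ≥ 1.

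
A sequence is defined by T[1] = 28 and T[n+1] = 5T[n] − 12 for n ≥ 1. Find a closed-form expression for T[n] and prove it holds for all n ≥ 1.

Claim: T[n] = 5^{n+1} + 3.

Base case: T[1] = 28, and 5^{1+1} + 3 = 25 + 3 = 28.
Assume T[r] = 5^{r+1} + 3 for some r ≥ 1.
Then T[r+1] = 5T[r] − 12 = 5·(5^{r+1} + 3) − 12 = 5^{r+2} + 15 − 12 = 5^{r+2} + 3.
Hence T[n] = 5^{n+1} + 3 for every n ≥ 1, by induction.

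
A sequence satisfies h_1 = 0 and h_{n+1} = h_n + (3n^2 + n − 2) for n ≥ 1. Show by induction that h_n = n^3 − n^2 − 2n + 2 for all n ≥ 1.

Base case: h_1 = 0, and 1^3 − 1^2 − 2·1 + 2 = 0.
Assume h_j = j^3 − j^2 − 2j + 2.
Then h_{j+1} = h_j + (3j^2 + j − 2) = (j^3 − j^2 − 2j + 2) + (3j^2 + j − 2) = j^3 + 2j^2 − j,
and (j+1)^3 − (j+1)^2 − 2·(j+1) + 2 = j^3 + 2j^2 − j.
This completes the inductive step, so h_n = n^3 − n^2 − 2n + 2 for all n ≥ 1.

h_n = n^3 − n^2 − 2n + 2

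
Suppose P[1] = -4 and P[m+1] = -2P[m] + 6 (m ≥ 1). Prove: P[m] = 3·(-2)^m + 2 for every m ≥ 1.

Base case: P[1] = -4, and 3·(-2)^1 + 2 = -6 + 2 = -4.
Assume P[k] = 3·(-2)^k + 2 for some k ≥ 1.
Then P[k+1] = -2P[k] + 6 = -2·(3·(-2)^k + 2) + 6 = -6·(-2)^k − 4 + 6 = 3·(-2)^{k+1} + 2.
So the formula holds for k+1, and by induction P[m] = 3·(-2)^m + 2 for all m ≥ 1.

P[m] = 3·(-2)^m + 2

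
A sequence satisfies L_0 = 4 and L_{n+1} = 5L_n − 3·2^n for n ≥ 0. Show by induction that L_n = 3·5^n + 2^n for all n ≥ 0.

Base case: L_0 = 4, and 3·5^0 + 2^0 = 3 + 1 = 4.
Assume L_m = 3·5^m + 2^m for some m ≥ 0.
Then L_{m+1} = 5L_m − 3·2^m = 5·(3·5^m + 2^m) − 3·2^m = 3·5^{m+1} + 5·2^m − 3·2^m = 3·5^{m+1} + 2·2^m = 3·5^{m+1} + 2^{m+1}.
This completes the inductive step, so L_n = 3·5^n + 2^n for all n ≥ 0.

L_n = 3·5^n + 2^n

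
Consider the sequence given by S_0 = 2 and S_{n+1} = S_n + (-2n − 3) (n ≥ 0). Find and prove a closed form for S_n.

Claim: S_n = -n^2 − 2n + 2.

Base case: S_0 = 2, and -0^2 − 2·0 + 2 = 2.
Assume S_r = -r^2 − 2r + 2.
Then S_{r+1} = S_r + (-2r − 3) = (-r^2 − 2r + 2) + (-2r − 3) = -r^2 − 4r − 1,
and -(r+1)^2 − 2·(r+1) + 2 = -r^2 − 4r − 1.
Hence S_n = -n^2 − 2n + 2 for every n ≥ 0, by induction.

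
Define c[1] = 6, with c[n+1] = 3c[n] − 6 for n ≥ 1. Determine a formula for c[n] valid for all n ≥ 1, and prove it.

Claim: c[n] = 3^n + 3.

Base case: c[1] = 6, and 3^1 + 3 = 3 + 3 = 6.
Assume c[k] = 3^k + 3 for some k ≥ 1.
Then c[k+1] = 3c[k] − 6 = 3·(3^k + 3) − 6 = 3^{k+1} + 9 − 6 = 3^{k+1} + 3.
This completes the inductive step, so c[n] = 3^n + 3 for all n ≥ 1.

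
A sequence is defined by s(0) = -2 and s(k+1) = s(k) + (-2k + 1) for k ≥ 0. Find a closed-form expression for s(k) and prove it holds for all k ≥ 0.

Claim: s(k) = -k^2 + 2k − 2.

Base case: s(0) = -2, and -0^2 + 2·0 − 2 = -2.
Assume s(j) = -j^2 + 2j − 2.
Then s(j+1) = s(j) + (-2j + 1) = (-j^2 + 2j − 2) + (-2j + 1) = -j^2 − 1,
and -(j+1)^2 + 2·(j+1) − 2 = -j^2 − 1.
This completes the inductive step, so s(k) = -k^2 + 2k − 2 for all k ≥ 0.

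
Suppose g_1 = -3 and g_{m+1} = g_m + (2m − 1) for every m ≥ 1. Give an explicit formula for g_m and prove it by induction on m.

Claim: g_m = m^2 − 2m − 2.

Base case: g_1 = -3, and 1^2 − 2·1 − 2 = -3.
Assume g_k = k^2 − 2k − 2.
Then g_{k+1} = g_k + (2k − 1) = (k^2 − 2k − 2) + (2k − 1) = k^2 − 3,
and (k+1)^2 − 2·(k+1) − 2 = k^2 − 3.
This completes the inductive step, so g_m = m^2 − 2m − 2 for all m ≥ 1.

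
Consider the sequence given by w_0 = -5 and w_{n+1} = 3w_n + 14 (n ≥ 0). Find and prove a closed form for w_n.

Claim: w_n = 2·3^n − 7.

Base case: w_0 = -5, and 2·3^0 − 7 = 2 − 7 = -5.
Assume w_m = 2·3^m − 7 for some m ≥ 0.
Then w_{m+1} = 3w_m + 14 = 3·(2·3^m − 7) + 14 = 6·3^m − 21 + 14 = 2·3^{m+1} − 7.
So the formula holds for m+1, and by induction w_n = 2·3^n − 7 for all n ≥ 0.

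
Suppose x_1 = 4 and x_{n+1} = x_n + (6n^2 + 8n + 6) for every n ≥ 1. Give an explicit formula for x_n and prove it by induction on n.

Claim: x_n = 2n^3 + n^2 + 3n − 2.

Base case: x_1 = 4, and 2·1^3 + 1^2 + 3·1 − 2 = 4.
Assume x_m = 2m^3 + m^2 + 3m − 2.
Then x_{m+1} = x_m + (6m^2 + 8m + 6) = (2m^3 + m^2 + 3m − 2) + (6m^2 + 8m + 6) = 2m^3 + 7m^2 + 11m + 4,
and 2·(m+1)^3 + (m+1)^2 + 3·(m+1) − 2 = 2m^3 + 7m^2 + 11m + 4.
By induction, x_n = 2n^3 + n^2 + 3n − 2 for all n ≥ 1.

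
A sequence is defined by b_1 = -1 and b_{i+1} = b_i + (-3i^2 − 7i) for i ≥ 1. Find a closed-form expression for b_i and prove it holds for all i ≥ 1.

Claim: b_i = -i^3 − 2i^2 + 3i − 1.

Base case: b_1 = -1, and -1^3 − 2·1^2 + 3·1 − 1 = -1.
Assume b_k = -k^3 − 2k^2 + 3k − 1.
Then b_{k+1} = b_k + (-3k^2 − 7k) = (-k^3 − 2k^2 + 3k − 1) + (-3k^2 − 7k) = -k^3 − 5k^2 − 4k − 1,
and -(k+1)^3 − 2·(k+1)^2 + 3·(k+1) − 1 = -k^3 − 5k^2 − 4k − 1.
By induction, b_i = -i^3 − 2i^2 + 3i − 1 for all i ≥ 1.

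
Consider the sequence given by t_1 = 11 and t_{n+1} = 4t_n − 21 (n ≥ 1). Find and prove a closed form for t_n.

Claim: t_n = 4^n + 7.

Base case: t_1 = 11, and 4^1 + 7 = 4 + 7 = 11.
Assume t_k = 4^k + 7 for some k ≥ 1.
Then t_{k+1} = 4t_k − 21 = 4·(4^k + 7) − 21 = 4^{k+1} + 28 − 21 = 4^{k+1} + 7.
So the formula holds for k+1, and by induction t_n = 4^n + 7 for all n ≥ 1.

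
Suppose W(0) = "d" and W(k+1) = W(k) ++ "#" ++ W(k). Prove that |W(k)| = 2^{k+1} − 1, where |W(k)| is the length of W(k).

Base case: |W(0)| = 1, and 2^{0+1} − 1 = 1.
Assume |W(r)| = 2^{r+1} − 1.
Then |W(r+1)| = |W(r)| + 1 + |W(r)| = 2|W(r)| + 1 = 2(2^{r+1} − 1) + 1 = 2^{r+2} − 2 + 1 = 2^{r+2} − 1.
So the formula holds for r+1, and by induction |W(k)| = 2^{k+1} − 1 for all k ≥ 0.

|W(k)| = 2^{k+1} − 1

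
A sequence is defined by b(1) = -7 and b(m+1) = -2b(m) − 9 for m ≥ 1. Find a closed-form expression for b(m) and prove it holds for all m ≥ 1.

Claim: b(m) = 2·(-2)^m − 3.

Base case: b(1) = -7, and 2·(-2)^1 − 3 = -4 − 3 = -7.
Assume b(r) = 2·(-2)^r − 3 for some r ≥ 1.
Then b(r+1) = -2b(r) − 9 = -2·(2·(-2)^r − 3) − 9 = -4·(-2)^r + 6 − 9 = 2·(-2)^{r+1} − 3.
By induction, b(m) = 2·(-2)^m − 3 for all m ≥ 1.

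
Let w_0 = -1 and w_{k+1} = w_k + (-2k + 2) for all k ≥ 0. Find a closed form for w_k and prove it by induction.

Claim: w_k = -k^2 + 3k − 1.

Base case: w_0 = -1, and -0^2 + 3·0 − 1 = -1.
Assume w_m = -m^2 + 3m − 1.
Then w_{m+1} = w_m + (-2m + 2) = (-m^2 + 3m − 1) + (-2m + 2) = -m^2 + m + 1,
and -(m+1)^2 + 3·(m+1) − 1 = -m^2 + m + 1.
Hence w_k = -k^2 + 3k − 1 for every k ≥ 0, by induction.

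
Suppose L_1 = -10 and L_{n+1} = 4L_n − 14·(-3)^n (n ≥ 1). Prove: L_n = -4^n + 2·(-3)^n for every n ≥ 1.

Base case: L_1 = -10, and -4^1 + 2·(-3)^1 = -4 − 6 = -10.
Assume L_k = -4^k + 2·(-3)^k for some k ≥ 1.
Then L_{k+1} = 4L_k − 14·(-3)^k = 4·(-4^k + 2·(-3)^k) − 14·(-3)^k = -4^{k+1} + 8·(-3)^k − 14·(-3)^k = -4^{k+1} − 6·(-3)^k = -4^{k+1} + 2·(-3)^{k+1}.
Hence L_n = -4^n + 2·(-3)^n for every n ≥ 1, by induction.

L_n = -4^n + 2·(-3)^n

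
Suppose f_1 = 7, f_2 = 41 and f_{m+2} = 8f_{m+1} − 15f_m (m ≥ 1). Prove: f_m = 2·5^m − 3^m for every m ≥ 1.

Base cases: f_1 = 7 and 2·5^1 − 3^1 = 7; f_2 = 41 and 2·5^2 − 3^2 = 41.
Assume f_i = 2·5^i − 3^i for all 1 ≤ i ≤ j, where j ≥ 2.
Then f_{j+1} = 8f_j − 15f_{j−1} = 8·(2·5^j − 3^j) − 15·(2·5^{j−1} − 3^{j−1}) = 2·(8·5 − 15)5^{j−1} − (8·3 − 15)3^{j−1} = 50·5^{j−1} − 9·3^{j−1} = 2·5^{j+1} − 3^{j+1}.
So the formula holds for j+1, and by strong induction f_m = 2·5^m − 3^m for all m ≥ 1.

f_m = 2·5^m − 3^m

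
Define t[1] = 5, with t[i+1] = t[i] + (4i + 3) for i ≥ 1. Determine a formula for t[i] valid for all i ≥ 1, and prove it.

Claim: t[i] = 2i^2 + i + 2.

Base case: t[1] = 5, and 2·1^2 + 1 + 2 = 5.
Assume t[r] = 2r^2 + r + 2.
Then t[r+1] = t[r] + (4r + 3) = (2r^2 + r + 2) + (4r + 3) = 2r^2 + 5r + 5,
and 2·(r+1)^2 + (r+1) + 2 = 2r^2 + 5r + 5.
Hence t[i] = 2i^2 + i + 2 for every i ≥ 1, by induction.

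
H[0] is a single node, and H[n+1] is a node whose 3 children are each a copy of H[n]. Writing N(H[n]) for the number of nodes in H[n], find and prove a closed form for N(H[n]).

Claim: N(H[n]) = (3^{n+1} − 1)/2.

Base case: N(H[0]) = 1, and (3^{0+1} − 1)/2 = 1.
Assume N(H[j]) = (3^{j+1} − 1)/2.
Then N(H[j+1]) = 1 + 3N(H[j]) = 1 + 3·(3^{j+1} − 1)/2 = 1 + (3^{j+2} − 3)/2 = (2 + 3^{j+2} − 3)/2 = (3^{j+2} − 1)/2.
This completes the inductive step, so N(H[n]) = (3^{n+1} − 1)/2 for all n ≥ 0.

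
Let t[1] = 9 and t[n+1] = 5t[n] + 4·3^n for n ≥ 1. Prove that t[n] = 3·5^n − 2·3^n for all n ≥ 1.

Base case: t[1] = 9, and 3·5^1 − 2·3^1 = 15 − 6 = 9.
Assume t[k] = 3·5^k − 2·3^k for some k ≥ 1.
Then t[k+1] = 5t[k] + 4·3^k = 5·(3·5^k − 2·3^k) + 4·3^k = 3·5^{k+1} − 10·3^k + 4·3^k = 3·5^{k+1} − 6·3^k = 3·5^{k+1} − 2·3^{k+1}.
By induction, t[n] = 3·5^n − 2·3^n for all n ≥ 1.

t[n] = 3·5^n − 2·3^n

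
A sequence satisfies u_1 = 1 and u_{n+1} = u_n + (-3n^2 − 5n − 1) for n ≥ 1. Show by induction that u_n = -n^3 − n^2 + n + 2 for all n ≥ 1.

Base case: u_1 = 1, and -1^3 − 1^2 + 1 + 2 = 1.
Assume u_m = -m^3 − m^2 + m + 2.
Then u_{m+1} = u_m + (-3m^2 − 5m − 1) = (-m^3 − m^2 + m + 2) + (-3m^2 − 5m − 1) = -m^3 − 4m^2 − 4m + 1,
and -(m+1)^3 − (m+1)^2 + (m+1) + 2 = -m^3 − 4m^2 − 4m + 1.
Hence u_n = -n^3 − n^2 + n + 2 for every n ≥ 1, by induction.

u_n = -n^3 − n^2 + n + 2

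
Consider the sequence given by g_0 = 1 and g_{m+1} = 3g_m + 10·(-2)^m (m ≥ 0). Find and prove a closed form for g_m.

Claim: g_m = 3·3^m − 2·(-2)^m.

Base case: g_0 = 1, and 3·3^0 − 2·(-2)^0 = 3 − 2 = 1.
Assume g_j = 3·3^j − 2·(-2)^j for some j ≥ 0.
Then g_{j+1} = 3g_j + 10·(-2)^j = 3·(3·3^j − 2·(-2)^j) + 10·(-2)^j = 3·3^{j+1} − 6·(-2)^j + 10·(-2)^j = 3·3^{j+1} + 4·(-2)^j = 3·3^{j+1} − 2·(-2)^{j+1}.
So the formula holds for j+1, and by induction g_m = 3·3^m − 2·(-2)^m for all m ≥ 0.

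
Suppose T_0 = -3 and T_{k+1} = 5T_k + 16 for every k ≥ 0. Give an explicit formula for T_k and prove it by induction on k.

Claim: T_k = 5^k − 4.

Base case: T_0 = -3, and 5^0 − 4 = 1 − 4 = -3.
Assume T_j = 5^j − 4 for some j ≥ 0.
Then T_{j+1} = 5T_j + 16 = 5·(5^j − 4) + 16 = 5^{j+1} − 20 + 16 = 5^{j+1} − 4.
Hence T_k = 5^k − 4 for every k ≥ 0, by induction.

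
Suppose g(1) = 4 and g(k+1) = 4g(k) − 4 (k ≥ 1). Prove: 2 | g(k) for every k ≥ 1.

Base case: g(1) = 4 = 2·2, so 2 | g(1).
Assume 2 | g(r), so g(r) = 2t for some integer t.
Then g(r+1) = 4g(r) − 4 = 4·(2t) − 4 = 2(4t − 2), so 2 | g(r+1).
Hence 2 | g(k) for every k ≥ 1, by induction.

2 | g(k)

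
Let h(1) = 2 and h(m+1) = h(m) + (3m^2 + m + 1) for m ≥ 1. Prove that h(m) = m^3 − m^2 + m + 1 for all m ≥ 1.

Base case: h(1) = 2, and 1^3 − 1^2 + 1 + 1 = 2.
Assume h(j) = j^3 − j^2 + j + 1.
Then h(j+1) = h(j) + (3j^2 + j + 1) = (j^3 − j^2 + j + 1) + (3j^2 + j + 1) = j^3 + 2j^2 + 2j + 2,
and (j+1)^3 − (j+1)^2 + (j+1) + 1 = j^3 + 2j^2 + 2j + 2.
Hence h(m) = m^3 − m^2 + m + 1 for every m ≥ 1, by induction.

h(m) = m^3 − m^2 + m + 1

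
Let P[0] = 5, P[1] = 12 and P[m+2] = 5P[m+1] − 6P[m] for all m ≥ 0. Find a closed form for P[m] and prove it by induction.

Claim: P[m] = 3·2^m + 2·3^m.

Base cases: P[0] = 5 and 3·2^0 + 2·3^0 = 5; P[1] = 12 and 3·2^1 + 2·3^1 = 12.
Assume P[j] = 3·2^j + 2·3^j for all 0 ≤ j ≤ r, where r ≥ 1.
Then P[r+1] = 5P[r] − 6P[r−1] = 5·(3·2^r + 2·3^r) − 6·(3·2^{r−1} + 2·3^{r−1}) = 3·(5·2 − 6)2^{r−1} + 2·(5·3 − 6)3^{r−1} = 12·2^{r−1} + 18·3^{r−1} = 3·2^{r+1} + 2·3^{r+1}.
By strong induction, P[m] = 3·2^m + 2·3^m for all m ≥ 0.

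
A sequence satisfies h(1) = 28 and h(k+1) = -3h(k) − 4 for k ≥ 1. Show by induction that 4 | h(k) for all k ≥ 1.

Base case: h(1) = 28 = 4·7, so 4 | h(1).
Assume 4 | h(m), so h(m) = 4t for some integer t.
Then h(m+1) = -3h(m) − 4 = -3·(4t) − 4 = 4(-3t − 1), so 4 | h(m+1).
By induction, 4 | h(k) for all k ≥ 1.

4 | h(k)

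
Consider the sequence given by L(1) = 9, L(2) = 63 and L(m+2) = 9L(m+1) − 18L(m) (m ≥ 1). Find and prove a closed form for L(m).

Claim: L(m) = 2·6^m − 3^m.

Base cases: L(1) = 9 and 2·6^1 − 3^1 = 9; L(2) = 63 and 2·6^2 − 3^2 = 63.
Assume L(i) = 2·6^i − 3^i for all 1 ≤ i ≤ j, where j ≥ 2.
Then L(j+1) = 9L(j) − 18L(j−1) = 9·(2·6^j − 3^j) − 18·(2·6^{j−1} − 3^{j−1}) = 2·(9·6 − 18)6^{j−1} − (9·3 − 18)3^{j−1} = 72·6^{j−1} − 9·3^{j−1} = 2·6^{j+1} − 3^{j+1}.
By strong induction, L(m) = 2·6^m − 3^m for all m ≥ 1.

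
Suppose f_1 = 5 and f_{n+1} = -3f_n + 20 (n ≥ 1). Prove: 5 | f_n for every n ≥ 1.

Base case: f_1 = 5 = 5·1, so 5 | f_1.
Assume 5 | f_r, so f_r = 5t for some integer t.
Then f_{r+1} = -3f_r + 20 = -3·(5t) + 20 = 5(-3t + 4), so 5 | f_{r+1}.
So the property holds for r+1, and by induction 5 | f_n for all n ≥ 1.

5 | f_n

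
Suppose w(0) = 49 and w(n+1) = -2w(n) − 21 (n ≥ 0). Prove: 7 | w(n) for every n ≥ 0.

Base case: w(0) = 49 = 7·7, so 7 | w(0).
Assume 7 | w(j), so w(j) = 7t for some integer t.
Then w(j+1) = -2w(j) − 21 = -2·(7t) − 21 = 7(-2t − 3), so 7 | w(j+1).
Hence 7 | w(n) for every n ≥ 0, by induction.

7 | w(n)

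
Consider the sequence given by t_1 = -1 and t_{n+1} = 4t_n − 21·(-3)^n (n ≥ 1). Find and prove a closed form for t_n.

Claim: t_n = 2·4^n + 3·(-3)^n.

Base case: t_1 = -1, and 2·4^1 + 3·(-3)^1 = 8 − 9 = -1.
Assume t_m = 2·4^m + 3·(-3)^m for some m ≥ 1.
Then t_{m+1} = 4t_m − 21·(-3)^m = 4·(2·4^m + 3·(-3)^m) − 21·(-3)^m = 2·4^{m+1} + 12·(-3)^m − 21·(-3)^m = 2·4^{m+1} − 9·(-3)^m = 2·4^{m+1} + 3·(-3)^{m+1}.
Hence t_n = 2·4^n + 3·(-3)^n for every n ≥ 1, by induction.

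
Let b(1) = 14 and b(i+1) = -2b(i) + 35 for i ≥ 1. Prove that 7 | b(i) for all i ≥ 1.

Base case: b(1) = 14 = 7·2, so 7 | b(1).
Assume 7 | b(k), so b(k) = 7t for some integer t.
Then b(k+1) = -2b(k) + 35 = -2·(7t) + 35 = 7(-2t + 5), so 7 | b(k+1).
Hence 7 | b(i) for every i ≥ 1, by induction.

7 | b(i)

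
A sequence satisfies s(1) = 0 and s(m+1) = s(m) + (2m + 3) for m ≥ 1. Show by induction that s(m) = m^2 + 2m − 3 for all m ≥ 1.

Base case: s(1) = 0, and 1^2 + 2·1 − 3 = 0.
Assume s(j) = j^2 + 2j − 3.
Then s(j+1) = s(j) + (2j + 3) = (j^2 + 2j − 3) + (2j + 3) = j^2 + 4j,
and (j+1)^2 + 2·(j+1) − 3 = j^2 + 4j.
Hence s(m) = m^2 + 2m − 3 for every m ≥ 1, by induction.

s(m) = m^2 + 2m − 3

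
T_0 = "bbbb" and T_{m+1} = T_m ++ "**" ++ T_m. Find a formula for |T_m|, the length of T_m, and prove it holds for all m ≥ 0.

Claim: |T_m| = 6·2^m − 2.

Base case: |T_0| = 4, and 6·2^0 − 2 = 4.
Assume |T_r| = 6·2^r − 2.
Then |T_{r+1}| = |T_r| + 2 + |T_r| = 2|T_r| + 2 = 2(6·2^r − 2) + 2 = 6·2^{r+1} − 4 + 2 = 6·2^{r+1} − 2.
Hence |T_m| = 6·2^m − 2 for every m ≥ 0, by induction.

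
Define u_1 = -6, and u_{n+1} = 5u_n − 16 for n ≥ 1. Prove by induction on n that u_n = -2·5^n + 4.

Base case: u_1 = -6, and -2·5^1 + 4 = -10 + 4 = -6.
Assume u_j = -2·5^j + 4 for some j ≥ 1.
Then u_{j+1} = 5u_j − 16 = 5·(-2·5^j + 4) − 16 = -10·5^j + 20 − 16 = -2·5^{j+1} + 4.
By induction, u_n = -2·5^n + 4 for all n ≥ 1.

u_n = -2·5^n + 4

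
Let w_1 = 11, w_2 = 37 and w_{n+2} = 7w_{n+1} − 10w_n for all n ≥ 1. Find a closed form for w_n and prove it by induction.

Claim: w_n = 3·2^n + 5^n.

Base cases: w_1 = 11 and 3·2^1 + 5^1 = 11; w_2 = 37 and 3·2^2 + 5^2 = 37.
Assume w_i = 3·2^i + 5^i for all 1 ≤ i ≤ j, where j ≥ 2.
Then w_{j+1} = 7w_j − 10w_{j−1} = 7·(3·2^j + 5^j) − 10·(3·2^{j−1} + 5^{j−1}) = 3·(7·2 − 10)2^{j−1} + (7·5 − 10)5^{j−1} = 12·2^{j−1} + 25·5^{j−1} = 3·2^{j+1} + 5^{j+1}.
So the formula holds for j+1, and by strong induction w_n = 3·2^n + 5^n for all n ≥ 1.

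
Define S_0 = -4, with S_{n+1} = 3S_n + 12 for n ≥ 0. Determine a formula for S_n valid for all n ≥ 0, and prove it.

Claim: S_n = 2·3^n − 6.

Base case: S_0 = -4, and 2·3^0 − 6 = 2 − 6 = -4.
Assume S_k = 2·3^k − 6 for some k ≥ 0.
Then S_{k+1} = 3S_k + 12 = 3·(2·3^k − 6) + 12 = 6·3^k − 18 + 12 = 2·3^{k+1} − 6.
This completes the inductive step, so S_n = 2·3^n − 6 for all n ≥ 0.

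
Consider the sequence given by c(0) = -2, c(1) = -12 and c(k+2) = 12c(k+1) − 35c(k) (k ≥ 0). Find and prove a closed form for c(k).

Claim: c(k) = -5^k − 7^k.

Base cases: c(0) = -2 and -5^0 − 7^0 = -2; c(1) = -12 and -5^1 − 7^1 = -12.
Assume c(j) = -5^j − 7^j for all 0 ≤ j ≤ m, where m ≥ 1.
Then c(m+1) = 12c(m) − 35c(m−1) = 12·(-5^m − 7^m) − 35·(-5^{m−1} − 7^{m−1}) = -(12·5 − 35)5^{m−1} − (12·7 − 35)7^{m−1} = -25·5^{m−1} − 49·7^{m−1} = -5^{m+1} − 7^{m+1}.
Hence c(k) = -5^k − 7^k for every k ≥ 0, by strong induction.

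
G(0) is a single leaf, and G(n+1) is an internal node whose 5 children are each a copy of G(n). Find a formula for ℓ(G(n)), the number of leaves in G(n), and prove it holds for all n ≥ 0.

Claim: ℓ(G(n)) = 5^n.

Base case: ℓ(G(0)) = 1, and 5^0 = 1.
Assume ℓ(G(k)) = 5^k.
Then ℓ(G(k+1)) = 5·ℓ(G(k)) = 5·5^k = 5^{k+1}.
By induction, ℓ(G(n)) = 5^n for all n ≥ 0.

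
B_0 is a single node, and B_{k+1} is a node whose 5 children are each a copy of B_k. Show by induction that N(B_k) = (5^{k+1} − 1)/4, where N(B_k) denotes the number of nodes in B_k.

Base case: N(B_0) = 1, and (5^{0+1} − 1)/4 = 1.
Assume N(B_j) = (5^{j+1} − 1)/4.
Then N(B_{j+1}) = 1 + 5N(B_j) = 1 + 5·(5^{j+1} − 1)/4 = 1 + (5^{j+2} − 5)/4 = (4 + 5^{j+2} − 5)/4 = (5^{j+2} − 1)/4.
By induction, N(B_k) = (5^{k+1} − 1)/4 for all k ≥ 0.

N(B_k) = (5^{k+1} − 1)/4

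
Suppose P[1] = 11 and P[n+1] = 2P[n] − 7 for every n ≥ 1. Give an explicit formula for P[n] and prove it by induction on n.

Claim: P[n] = 2^{n+1} + 7.

Base case: P[1] = 11, and 2^{1+1} + 7 = 4 + 7 = 11.
Assume P[m] = 2^{m+1} + 7 for some m ≥ 1.
Then P[m+1] = 2P[m] − 7 = 2·(2^{m+1} + 7) − 7 = 2^{m+2} + 14 − 7 = 2^{m+2} + 7.
Hence P[n] = 2^{n+1} + 7 for every n ≥ 1, by induction.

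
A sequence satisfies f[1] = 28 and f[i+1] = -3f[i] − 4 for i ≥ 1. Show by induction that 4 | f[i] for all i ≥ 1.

Base case: f[1] = 28 = 4·7, so 4 | f[1].
Assume 4 | f[k], so f[k] = 4t for some integer t.
Then f[k+1] = -3f[k] − 4 = -3·(4t) − 4 = 4(-3t − 1), so 4 | f[k+1].
So the property holds for k+1, and by induction 4 | f[i] for all i ≥ 1.

4 | f[i]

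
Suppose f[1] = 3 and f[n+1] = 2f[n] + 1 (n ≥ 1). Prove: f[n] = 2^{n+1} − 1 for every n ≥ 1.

Base case: f[1] = 3, and 2^{1+1} − 1 = 4 − 1 = 3.
Assume f[j] = 2^{j+1} − 1 for some j ≥ 1.
Then f[j+1] = 2f[j] + 1 = 2·(2^{j+1} − 1) + 1 = 2^{j+2} − 2 + 1 = 2^{j+2} − 1.
So the formula holds for j+1, and by induction f[n] = 2^{n+1} − 1 for all n ≥ 1.

f[n] = 2^{n+1} − 1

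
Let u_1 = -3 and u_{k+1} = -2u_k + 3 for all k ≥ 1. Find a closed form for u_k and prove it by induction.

Claim: u_k = 2·(-2)^k + 1.

Base case: u_1 = -3, and 2·(-2)^1 + 1 = -4 + 1 = -3.
Assume u_m = 2·(-2)^m + 1 for some m ≥ 1.
Then u_{m+1} = -2u_m + 3 = -2·(2·(-2)^m + 1) + 3 = -4·(-2)^m − 2 + 3 = 2·(-2)^{m+1} + 1.
Hence u_k = 2·(-2)^k + 1 for every k ≥ 1, by induction.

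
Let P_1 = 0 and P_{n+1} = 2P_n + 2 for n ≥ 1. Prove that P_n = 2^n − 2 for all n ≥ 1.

Base case: P_1 = 0, and 2^1 − 2 = 2 − 2 = 0.
Assume P_m = 2^m − 2 for some m ≥ 1.
Then P_{m+1} = 2P_m + 2 = 2·(2^m − 2) + 2 = 2^{m+1} − 4 + 2 = 2^{m+1} − 2.
Hence P_n = 2^n − 2 for every n ≥ 1, by induction.

P_n = 2^n − 2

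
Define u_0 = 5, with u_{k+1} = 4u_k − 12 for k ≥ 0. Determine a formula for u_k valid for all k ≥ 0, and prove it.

Claim: u_k = 4^k + 4.

Base case: u_0 = 5, and 4^0 + 4 = 1 + 4 = 5.
Assume u_r = 4^r + 4 for some r ≥ 0.
Then u_{r+1} = 4u_r − 12 = 4·(4^r + 4) − 12 = 4^{r+1} + 16 − 12 = 4^{r+1} + 4.
By induction, u_k = 4^k + 4 for all k ≥ 0.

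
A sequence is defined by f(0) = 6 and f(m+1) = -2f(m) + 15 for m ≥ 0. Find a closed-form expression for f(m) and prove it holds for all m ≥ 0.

Claim: f(m) = (-2)^m + 5.

Base case: f(0) = 6, and (-2)^0 + 5 = 1 + 5 = 6.
Assume f(k) = (-2)^k + 5 for some k ≥ 0.
Then f(k+1) = -2f(k) + 15 = -2·((-2)^k + 5) + 15 = -2·(-2)^k − 10 + 15 = (-2)^{k+1} + 5.
By induction, f(m) = (-2)^m + 5 for all m ≥ 0.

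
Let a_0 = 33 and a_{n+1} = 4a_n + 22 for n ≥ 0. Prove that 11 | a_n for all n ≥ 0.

Base case: a_0 = 33 = 11·3, so 11 | a_0.
Assume 11 | a_m, so a_m = 11t for some integer t.
Then a_{m+1} = 4a_m + 22 = 4·(11t) + 22 = 11(4t + 2), so 11 | a_{m+1}.
By induction, 11 | a_n for all n ≥ 0.

11 | a_n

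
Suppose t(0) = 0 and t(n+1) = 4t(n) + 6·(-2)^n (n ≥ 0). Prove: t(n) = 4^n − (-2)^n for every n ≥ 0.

Base case: t(0) = 0, and 4^0 − (-2)^0 = 1 − 1 = 0.
Assume t(j) = 4^j − (-2)^j for some j ≥ 0.
Then t(j+1) = 4t(j) + 6·(-2)^j = 4·(4^j − (-2)^j) + 6·(-2)^j = 4^{j+1} − 4·(-2)^j + 6·(-2)^j = 4^{j+1} + 2·(-2)^j = 4^{j+1} − (-2)^{j+1}.
So the formula holds for j+1, and by induction t(n) = 4^n − (-2)^n for all n ≥ 0.

t(n) = 4^n − (-2)^n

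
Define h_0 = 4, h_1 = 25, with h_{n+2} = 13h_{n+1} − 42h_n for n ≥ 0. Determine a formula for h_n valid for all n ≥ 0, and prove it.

Claim: h_n = 3·6^n + 7^n.

Base cases: h_0 = 4 and 3·6^0 + 7^0 = 4; h_1 = 25 and 3·6^1 + 7^1 = 25.
Assume h_i = 3·6^i + 7^i for all 0 ≤ i ≤ j, where j ≥ 1.
Then h_{j+1} = 13h_j − 42h_{j−1} = 13·(3·6^j + 7^j) − 42·(3·6^{j−1} + 7^{j−1}) = 3·(13·6 − 42)6^{j−1} + (13·7 − 42)7^{j−1} = 108·6^{j−1} + 49·7^{j−1} = 3·6^{j+1} + 7^{j+1}.
Hence h_n = 3·6^n + 7^n for every n ≥ 0, by strong induction.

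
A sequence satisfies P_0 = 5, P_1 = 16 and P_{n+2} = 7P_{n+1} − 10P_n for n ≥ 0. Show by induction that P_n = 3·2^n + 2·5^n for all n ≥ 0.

Base cases: P_0 = 5 and 3·2^0 + 2·5^0 = 5; P_1 = 16 and 3·2^1 + 2·5^1 = 16.
Assume P_j = 3·2^j + 2·5^j for all 0 ≤ j ≤ k, where k ≥ 1.
Then P_{k+1} = 7P_k − 10P_{k−1} = 7·(3·2^k + 2·5^k) − 10·(3·2^{k−1} + 2·5^{k−1}) = 3·(7·2 − 10)2^{k−1} + 2·(7·5 − 10)5^{k−1} = 12·2^{k−1} + 50·5^{k−1} = 3·2^{k+1} + 2·5^{k+1}.
Hence P_n = 3·2^n + 2·5^n for every n ≥ 0, by strong induction.

P_n = 3·2^n + 2·5^n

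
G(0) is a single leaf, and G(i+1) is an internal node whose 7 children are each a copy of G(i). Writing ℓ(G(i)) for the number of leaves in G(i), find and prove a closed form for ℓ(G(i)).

Claim: ℓ(G(i)) = 7^i.

Base case: ℓ(G(0)) = 1, and 7^0 = 1.
Assume ℓ(G(m)) = 7^m.
Then ℓ(G(m+1)) = 7·ℓ(G(m)) = 7·7^m = 7^{m+1}.
So the formula holds for m+1, and by induction ℓ(G(i)) = 7^i for all i ≥ 0.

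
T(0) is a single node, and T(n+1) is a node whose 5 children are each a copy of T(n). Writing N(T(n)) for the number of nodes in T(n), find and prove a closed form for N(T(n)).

Claim: N(T(n)) = (5^{n+1} − 1)/4.

Base case: N(T(0)) = 1, and (5^{0+1} − 1)/4 = 1.
Assume N(T(m)) = (5^{m+1} − 1)/4.
Then N(T(m+1)) = 1 + 5N(T(m)) = 1 + 5·(5^{m+1} − 1)/4 = 1 + (5^{m+2} − 5)/4 = (4 + 5^{m+2} − 5)/4 = (5^{m+2} − 1)/4.
Hence N(T(n)) = (5^{n+1} − 1)/4 for every n ≥ 0, by induction.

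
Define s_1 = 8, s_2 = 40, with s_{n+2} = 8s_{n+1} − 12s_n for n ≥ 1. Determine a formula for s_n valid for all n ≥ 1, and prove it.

Claim: s_n = 2^n + 6^n.

Base cases: s_1 = 8 and 2^1 + 6^1 = 8; s_2 = 40 and 2^2 + 6^2 = 40.
Assume s_j = 2^j + 6^j for all 1 ≤ j ≤ k, where k ≥ 2.
Then s_{k+1} = 8s_k − 12s_{k−1} = 8·(2^k + 6^k) − 12·(2^{k−1} + 6^{k−1}) = (8·2 − 12)2^{k−1} + (8·6 − 12)6^{k−1} = 4·2^{k−1} + 36·6^{k−1} = 2^{k+1} + 6^{k+1}.
Hence s_n = 2^n + 6^n for every n ≥ 1, by strong induction.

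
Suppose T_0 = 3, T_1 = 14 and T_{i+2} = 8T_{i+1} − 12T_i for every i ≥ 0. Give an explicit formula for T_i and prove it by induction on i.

Claim: T_i = 2·6^i + 2^i.

Base cases: T_0 = 3 and 2·6^0 + 2^0 = 3; T_1 = 14 and 2·6^1 + 2^1 = 14.
Assume T_j = 2·6^j + 2^j for all 0 ≤ j ≤ k, where k ≥ 1.
Then T_{k+1} = 8T_k − 12T_{k−1} = 8·(2·6^k + 2^k) − 12·(2·6^{k−1} + 2^{k−1}) = 2·(8·6 − 12)6^{k−1} + (8·2 − 12)2^{k−1} = 72·6^{k−1} + 4·2^{k−1} = 2·6^{k+1} + 2^{k+1}.
By strong induction, T_i = 2·6^i + 2^i for all i ≥ 0.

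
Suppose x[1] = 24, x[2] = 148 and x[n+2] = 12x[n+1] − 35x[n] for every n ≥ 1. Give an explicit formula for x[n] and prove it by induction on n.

Claim: x[n] = 2·5^n + 2·7^n.

Base cases: x[1] = 24 and 2·5^1 + 2·7^1 = 24; x[2] = 148 and 2·5^2 + 2·7^2 = 148.
Assume x[j] = 2·5^j + 2·7^j for all 1 ≤ j ≤ m, where m ≥ 2.
Then x[m+1] = 12x[m] − 35x[m−1] = 12·(2·5^m + 2·7^m) − 35·(2·5^{m−1} + 2·7^{m−1}) = 2·(12·5 − 35)5^{m−1} + 2·(12·7 − 35)7^{m−1} = 50·5^{m−1} + 98·7^{m−1} = 2·5^{m+1} + 2·7^{m+1}.
Hence x[n] = 2·5^n + 2·7^n for every n ≥ 1, by strong induction.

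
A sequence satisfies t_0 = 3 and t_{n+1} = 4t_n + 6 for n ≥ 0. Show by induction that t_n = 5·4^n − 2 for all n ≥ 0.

Base case: t_0 = 3, and 5·4^0 − 2 = 5 − 2 = 3.
Assume t_j = 5·4^j − 2 for some j ≥ 0.
Then t_{j+1} = 4t_j + 6 = 4·(5·4^j − 2) + 6 = 20·4^j − 8 + 6 = 5·4^{j+1} − 2.
This completes the inductive step, so t_n = 5·4^n − 2 for all n ≥ 0.

t_n = 5·4^n − 2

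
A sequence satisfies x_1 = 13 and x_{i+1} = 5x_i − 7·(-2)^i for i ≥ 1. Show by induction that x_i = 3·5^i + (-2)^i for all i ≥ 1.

Base case: x_1 = 13, and 3·5^1 + (-2)^1 = 15 − 2 = 13.
Assume x_r = 3·5^r + (-2)^r for some r ≥ 1.
Then x_{r+1} = 5x_r − 7·(-2)^r = 5·(3·5^r + (-2)^r) − 7·(-2)^r = 3·5^{r+1} + 5·(-2)^r − 7·(-2)^r = 3·5^{r+1} − 2·(-2)^r = 3·5^{r+1} + (-2)^{r+1}.
This completes the inductive step, so x_i = 3·5^i + (-2)^i for all i ≥ 1.

x_i = 3·5^i + (-2)^i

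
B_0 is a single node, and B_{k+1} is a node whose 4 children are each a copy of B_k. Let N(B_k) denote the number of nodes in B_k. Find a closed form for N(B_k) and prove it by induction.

Claim: N(B_k) = (4^{k+1} − 1)/3.

Base case: N(B_0) = 1, and (4^{0+1} − 1)/3 = 1.
Assume N(B_m) = (4^{m+1} − 1)/3.
Then N(B_{m+1}) = 1 + 4N(B_m) = 1 + 4·(4^{m+1} − 1)/3 = 1 + (4^{m+2} − 4)/3 = (3 + 4^{m+2} − 4)/3 = (4^{m+2} − 1)/3.
So the formula holds for m+1, and by induction N(B_k) = (4^{k+1} − 1)/3 for all k ≥ 0.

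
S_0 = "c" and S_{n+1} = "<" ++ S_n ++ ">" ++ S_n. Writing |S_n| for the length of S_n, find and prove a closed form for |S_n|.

Claim: |S_n| = 3·2^n − 2.

Base case: |S_0| = 1, and 3·2^0 − 2 = 1.
Assume |S_m| = 3·2^m − 2.
Then |S_{m+1}| = 1 + |S_m| + 1 + |S_m| = 2|S_m| + 2 = 2(3·2^m − 2) + 2 = 3·2^{m+1} − 4 + 2 = 3·2^{m+1} − 2.
So the formula holds for m+1, and by induction |S_n| = 3·2^n − 2 for all n ≥ 0.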